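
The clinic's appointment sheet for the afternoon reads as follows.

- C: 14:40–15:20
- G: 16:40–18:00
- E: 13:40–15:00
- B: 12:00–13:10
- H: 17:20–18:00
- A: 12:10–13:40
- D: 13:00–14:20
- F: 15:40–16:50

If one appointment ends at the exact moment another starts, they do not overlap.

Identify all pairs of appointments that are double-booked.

Sorted by start: B, A, D, E, C, F, G, H.
A starts before B ends → B and A overlap.
D starts before B ends → B and D overlap.
E starts after B ends, so nothing later overlaps B either.
D starts before A ends → A and D overlap.
E starts exactly when A ends (back-to-back, no overlap), so nothing later overlaps A either.
E starts before D ends → D and E overlap.
C starts after D ends, so nothing later overlaps D either.
C starts before E ends → E and C overlap.
F starts after E ends, so nothing later overlaps E either.
F starts after C ends, so nothing later overlaps C either.
G starts before F ends → F and G overlap.
H starts after F ends.
H starts before G ends → G and H overlap.

A & B, A & D, B & D, C & E, D & E, F & G, G & H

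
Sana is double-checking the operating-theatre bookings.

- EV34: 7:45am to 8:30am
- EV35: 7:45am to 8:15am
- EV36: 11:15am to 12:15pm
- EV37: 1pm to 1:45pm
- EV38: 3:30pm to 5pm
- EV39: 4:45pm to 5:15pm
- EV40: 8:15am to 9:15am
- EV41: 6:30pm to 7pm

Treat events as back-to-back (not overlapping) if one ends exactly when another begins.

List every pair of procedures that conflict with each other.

EV34 & EV35, EV34 & EV40, EV38 & EV39

Sorted by start: EV34, EV35, EV40, EV36, EV37, EV38, EV39, EV41.
EV35 starts before EV34 ends → EV34 and EV35 overlap.
EV40 starts before EV34 ends → EV34 and EV40 overlap.
EV36 starts after EV34 ends — done with EV34.
EV40 starts exactly when EV35 ends (back-to-back, no overlap) — done with EV35.
EV36 starts after EV40 ends — done with EV40.
EV37 starts after EV36 ends — done with EV36.
EV38 starts after EV37 ends — done with EV37.
EV39 starts before EV38 ends → EV38 and EV39 overlap.
EV41 starts after EV38 ends.
EV41 starts after EV39 ends.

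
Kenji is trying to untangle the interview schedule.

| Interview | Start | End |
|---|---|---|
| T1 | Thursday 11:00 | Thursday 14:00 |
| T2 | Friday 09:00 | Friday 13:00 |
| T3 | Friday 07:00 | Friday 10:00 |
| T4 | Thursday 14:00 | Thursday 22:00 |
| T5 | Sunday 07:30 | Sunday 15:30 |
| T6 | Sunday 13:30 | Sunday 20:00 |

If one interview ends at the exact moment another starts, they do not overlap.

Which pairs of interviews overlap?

T2 & T3, T5 & T6

Check each pair: they overlap iff neither finishes before the other starts.
Sorted by start: T1, T4, T3, T2, T5, T6.
T4 starts exactly when T1 ends (back-to-back, no overlap), so nothing later overlaps T1 either.
T3 starts after T4 ends, so nothing later overlaps T4 either.
T2 starts before T3 ends → T3 and T2 overlap.
T5 starts after T3 ends, so nothing later overlaps T3 either.
T5 starts after T2 ends, so nothing later overlaps T2 either.
T6 starts before T5 ends → T5 and T6 overlap.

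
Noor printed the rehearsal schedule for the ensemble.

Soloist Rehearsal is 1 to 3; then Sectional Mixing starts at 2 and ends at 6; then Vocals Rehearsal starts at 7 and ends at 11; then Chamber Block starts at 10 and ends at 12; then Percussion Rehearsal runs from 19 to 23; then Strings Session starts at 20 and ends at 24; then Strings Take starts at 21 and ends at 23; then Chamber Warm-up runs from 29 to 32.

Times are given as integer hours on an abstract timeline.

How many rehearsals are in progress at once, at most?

3

Walk through starts and ends in time order (an end at T is processed before a start at T):
1 start Soloist Rehearsal → 1
2 start Sectional Mixing → 2
3 end Soloist Rehearsal → 1
6 end Sectional Mixing → 0
7 start Vocals Rehearsal → 1
10 start Chamber Block → 2
11 end Vocals Rehearsal → 1
12 end Chamber Block → 0
19 start Percussion Rehearsal → 1
20 start Strings Session → 2
21 start Strings Take → 3
23 end Percussion Rehearsal → 2
23 end Strings Take → 1
24 end Strings Session → 0
29 start Chamber Warm-up → 1
32 end Chamber Warm-up → 0
Peak is 3, at 21 (Percussion Rehearsal, Strings Session, Strings Take).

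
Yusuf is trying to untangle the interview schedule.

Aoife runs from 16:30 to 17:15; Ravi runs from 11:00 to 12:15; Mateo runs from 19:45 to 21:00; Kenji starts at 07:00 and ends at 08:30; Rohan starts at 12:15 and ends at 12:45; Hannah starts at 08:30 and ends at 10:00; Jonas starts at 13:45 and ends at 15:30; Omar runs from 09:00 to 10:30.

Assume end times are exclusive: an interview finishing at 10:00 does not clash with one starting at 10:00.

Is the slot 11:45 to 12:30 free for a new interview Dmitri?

No — it overlaps Ravi, Rohan

Kenji: ends 08:30 at or before Dmitri starts 11:45 → clear.
Hannah: ends 10:00 at or before Dmitri starts 11:45 → clear.
Omar: ends 10:30 at or before Dmitri starts 11:45 → clear.
Ravi: starts 11:00 before Dmitri ends 12:30, and ends 12:15 after Dmitri starts 11:45 → overlap.
Rohan: starts 12:15 before Dmitri ends 12:30, and ends 12:45 after Dmitri starts 11:45 → overlap.
Jonas: starts 13:45 at or after Dmitri ends 12:30 → clear.
Aoife: starts 16:30 at or after Dmitri ends 12:30 → clear.
Mateo: starts 19:45 at or after Dmitri ends 12:30 → clear.
Dmitri overlaps Ravi, Rohan.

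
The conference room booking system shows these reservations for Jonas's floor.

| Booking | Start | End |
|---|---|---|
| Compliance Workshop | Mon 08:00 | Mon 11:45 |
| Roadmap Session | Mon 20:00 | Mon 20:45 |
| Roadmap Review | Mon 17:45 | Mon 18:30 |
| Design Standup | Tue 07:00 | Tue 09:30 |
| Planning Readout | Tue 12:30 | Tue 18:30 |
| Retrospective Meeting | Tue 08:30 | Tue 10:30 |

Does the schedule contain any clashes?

Yes

Sorted by start: Compliance Workshop, Roadmap Review, Roadmap Session, Design Standup, Retrospective Meeting, Planning Readout.
Roadmap Review starts after Compliance Workshop ends, so nothing later overlaps Compliance Workshop either.
Roadmap Session starts after Roadmap Review ends, so nothing later overlaps Roadmap Review either.
Design Standup starts after Roadmap Session ends, so nothing later overlaps Roadmap Session either.
Retrospective Meeting starts before Design Standup ends → Design Standup and Retrospective Meeting overlap.
That's a conflict, so the schedule is not conflict-free.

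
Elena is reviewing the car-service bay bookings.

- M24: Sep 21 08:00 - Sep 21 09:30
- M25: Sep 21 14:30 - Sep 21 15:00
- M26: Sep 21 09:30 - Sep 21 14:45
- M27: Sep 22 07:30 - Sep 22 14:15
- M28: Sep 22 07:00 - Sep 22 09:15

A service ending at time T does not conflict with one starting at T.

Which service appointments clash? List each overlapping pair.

M25 & M26, M27 & M28

Sorted by start: M24, M26, M25, M28, M27.
M26 starts exactly when M24 ends (back-to-back, no overlap) — done with M24.
M25 starts before M26 ends → M26 and M25 overlap.
M28 starts after M26 ends — done with M26.
M28 starts after M25 ends — done with M25.
M27 starts before M28 ends → M28 and M27 overlap.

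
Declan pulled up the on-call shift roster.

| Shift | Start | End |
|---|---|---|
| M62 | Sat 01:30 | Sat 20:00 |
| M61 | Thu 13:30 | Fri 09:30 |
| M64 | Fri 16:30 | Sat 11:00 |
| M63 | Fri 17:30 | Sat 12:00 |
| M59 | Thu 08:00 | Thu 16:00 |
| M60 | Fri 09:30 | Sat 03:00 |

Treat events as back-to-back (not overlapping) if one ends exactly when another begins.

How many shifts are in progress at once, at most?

4

Sweep the timeline, counting +1 at each start and −1 at each end (ends before starts at a tie):
Thu 08:00 start M59 → 1
Thu 13:30 start M61 → 2
Thu 16:00 end M59 → 1
Fri 09:30 end M61 → 0
Fri 09:30 start M60 → 1
Fri 16:30 start M64 → 2
Fri 17:30 start M63 → 3
Sat 01:30 start M62 → 4
Sat 03:00 end M60 → 3
Sat 11:00 end M64 → 2
Sat 12:00 end M63 → 1
Sat 20:00 end M62 → 0
Peak is 4, at Sat 01:30 (M60, M62, M63, M64).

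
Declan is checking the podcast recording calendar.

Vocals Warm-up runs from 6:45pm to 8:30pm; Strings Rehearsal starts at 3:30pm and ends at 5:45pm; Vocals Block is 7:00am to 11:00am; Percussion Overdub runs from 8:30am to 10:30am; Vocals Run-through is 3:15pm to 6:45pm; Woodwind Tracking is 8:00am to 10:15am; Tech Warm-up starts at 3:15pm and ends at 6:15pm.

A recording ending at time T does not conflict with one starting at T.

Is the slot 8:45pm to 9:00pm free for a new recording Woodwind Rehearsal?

Vocals Block: ends 11:00am at or before Woodwind Rehearsal starts 8:45pm → clear.
Woodwind Tracking: ends 10:15am at or before Woodwind Rehearsal starts 8:45pm → clear.
Percussion Overdub: ends 10:30am at or before Woodwind Rehearsal starts 8:45pm → clear.
Tech Warm-up: ends 6:15pm at or before Woodwind Rehearsal starts 8:45pm → clear.
Vocals Run-through: ends 6:45pm at or before Woodwind Rehearsal starts 8:45pm → clear.
Strings Rehearsal: ends 5:45pm at or before Woodwind Rehearsal starts 8:45pm → clear.
Vocals Warm-up: ends 8:30pm at or before Woodwind Rehearsal starts 8:45pm → clear.

Yes — the slot is free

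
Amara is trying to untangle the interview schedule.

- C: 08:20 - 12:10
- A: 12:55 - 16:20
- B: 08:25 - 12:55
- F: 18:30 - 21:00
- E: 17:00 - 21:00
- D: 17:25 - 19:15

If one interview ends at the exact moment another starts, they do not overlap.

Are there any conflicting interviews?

Sorted by start: C, B, A, E, D, F.
B starts before C ends → C and B overlap.
That's a conflict, so the schedule is not conflict-free.

Yes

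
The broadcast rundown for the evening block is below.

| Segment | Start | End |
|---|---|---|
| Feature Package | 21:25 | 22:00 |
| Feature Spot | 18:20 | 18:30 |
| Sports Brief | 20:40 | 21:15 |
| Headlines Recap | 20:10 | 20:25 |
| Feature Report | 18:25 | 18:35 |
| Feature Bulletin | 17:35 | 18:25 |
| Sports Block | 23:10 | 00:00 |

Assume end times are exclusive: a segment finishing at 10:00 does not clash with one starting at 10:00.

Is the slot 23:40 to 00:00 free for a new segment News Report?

Feature Bulletin: ends 18:25 at or before News Report starts 23:40 → clear.
Feature Spot: ends 18:30 at or before News Report starts 23:40 → clear.
Feature Report: ends 18:35 at or before News Report starts 23:40 → clear.
Headlines Recap: ends 20:25 at or before News Report starts 23:40 → clear.
Sports Brief: ends 21:15 at or before News Report starts 23:40 → clear.
Feature Package: ends 22:00 at or before News Report starts 23:40 → clear.
Sports Block: starts 23:10 before News Report ends 00:00, and ends 00:00 after News Report starts 23:40 → overlap.
News Report overlaps Sports Block.

No — it overlaps Sports Block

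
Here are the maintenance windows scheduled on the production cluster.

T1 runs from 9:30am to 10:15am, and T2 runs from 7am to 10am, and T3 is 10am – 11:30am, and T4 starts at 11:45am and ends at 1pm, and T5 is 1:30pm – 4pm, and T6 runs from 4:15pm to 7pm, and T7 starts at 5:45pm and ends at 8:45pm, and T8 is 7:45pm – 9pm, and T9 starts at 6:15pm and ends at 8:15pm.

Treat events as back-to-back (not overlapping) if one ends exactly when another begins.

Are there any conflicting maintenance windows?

Check each pair: they overlap iff neither finishes before the other starts.
Sorted by start: T2, T1, T3, T4, T5, T6, T7, T9, T8.
T1 starts before T2 ends → T2 and T1 overlap.
That's a conflict, so the schedule is not conflict-free.

Yes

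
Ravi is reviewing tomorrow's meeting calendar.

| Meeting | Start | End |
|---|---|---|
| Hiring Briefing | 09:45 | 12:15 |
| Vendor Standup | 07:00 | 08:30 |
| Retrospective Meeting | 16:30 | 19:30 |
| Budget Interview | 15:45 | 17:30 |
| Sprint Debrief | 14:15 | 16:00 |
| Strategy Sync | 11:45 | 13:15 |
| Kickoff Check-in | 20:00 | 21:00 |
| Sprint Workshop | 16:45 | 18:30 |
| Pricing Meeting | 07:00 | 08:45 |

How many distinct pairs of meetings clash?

6

Sorted by start: Pricing Meeting, Vendor Standup, Hiring Briefing, Strategy Sync, Sprint Debrief, Budget Interview, Retrospective Meeting, Sprint Workshop, Kickoff Check-in.
Vendor Standup starts before Pricing Meeting ends → Pricing Meeting and Vendor Standup overlap.
Hiring Briefing starts after Pricing Meeting ends, so Pricing Meeting has no further overlaps.
Hiring Briefing starts after Vendor Standup ends, so Vendor Standup has no further overlaps.
Strategy Sync starts before Hiring Briefing ends → Hiring Briefing and Strategy Sync overlap.
Sprint Debrief starts after Hiring Briefing ends, so Hiring Briefing has no further overlaps.
Sprint Debrief starts after Strategy Sync ends, so Strategy Sync has no further overlaps.
Budget Interview starts before Sprint Debrief ends → Sprint Debrief and Budget Interview overlap.
Retrospective Meeting starts after Sprint Debrief ends, so Sprint Debrief has no further overlaps.
Retrospective Meeting starts before Budget Interview ends → Budget Interview and Retrospective Meeting overlap.
Sprint Workshop starts before Budget Interview ends → Budget Interview and Sprint Workshop overlap.
Kickoff Check-in starts after Budget Interview ends.
Sprint Workshop starts before Retrospective Meeting ends → Retrospective Meeting and Sprint Workshop overlap.
Kickoff Check-in starts after Retrospective Meeting ends.
Kickoff Check-in starts after Sprint Workshop ends.
Overlapping pairs: Budget Interview & Retrospective Meeting, Budget Interview & Sprint Debrief, Budget Interview & Sprint Workshop, Hiring Briefing & Strategy Sync, Pricing Meeting & Vendor Standup, Retrospective Meeting & Sprint Workshop — 6 in total.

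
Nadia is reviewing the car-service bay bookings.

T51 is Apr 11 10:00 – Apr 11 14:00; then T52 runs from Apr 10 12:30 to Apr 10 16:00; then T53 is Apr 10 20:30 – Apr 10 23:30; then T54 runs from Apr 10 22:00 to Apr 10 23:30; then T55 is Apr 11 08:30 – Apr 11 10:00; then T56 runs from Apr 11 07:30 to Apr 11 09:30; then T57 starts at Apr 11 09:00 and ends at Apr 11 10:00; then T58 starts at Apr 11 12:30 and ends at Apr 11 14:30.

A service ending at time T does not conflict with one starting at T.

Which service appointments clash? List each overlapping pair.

Sorted by start: T52, T53, T54, T56, T55, T57, T51, T58.
T53 starts after T52 ends, so nothing later overlaps T52 either.
T54 starts before T53 ends → T53 and T54 overlap.
T56 starts after T53 ends, so nothing later overlaps T53 either.
T56 starts after T54 ends, so nothing later overlaps T54 either.
T55 starts before T56 ends → T56 and T55 overlap.
T57 starts before T56 ends → T56 and T57 overlap.
T51 starts after T56 ends, so nothing later overlaps T56 either.
T57 starts before T55 ends → T55 and T57 overlap.
T51 starts exactly when T55 ends (back-to-back, no overlap), so nothing later overlaps T55 either.
T51 starts exactly when T57 ends (back-to-back, no overlap), so nothing later overlaps T57 either.
T58 starts before T51 ends → T51 and T58 overlap.

T51 & T58, T53 & T54, T55 & T56, T55 & T57, T56 & T57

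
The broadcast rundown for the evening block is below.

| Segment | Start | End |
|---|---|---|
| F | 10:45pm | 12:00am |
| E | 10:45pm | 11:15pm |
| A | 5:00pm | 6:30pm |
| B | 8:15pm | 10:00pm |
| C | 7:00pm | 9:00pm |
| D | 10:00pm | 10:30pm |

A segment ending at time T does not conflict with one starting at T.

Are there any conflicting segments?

Sorted by start: A, C, B, D, E, F.
C starts after A ends, so nothing later overlaps A either.
B starts before C ends → C and B overlap.
That's a conflict, so the schedule is not conflict-free.

Yes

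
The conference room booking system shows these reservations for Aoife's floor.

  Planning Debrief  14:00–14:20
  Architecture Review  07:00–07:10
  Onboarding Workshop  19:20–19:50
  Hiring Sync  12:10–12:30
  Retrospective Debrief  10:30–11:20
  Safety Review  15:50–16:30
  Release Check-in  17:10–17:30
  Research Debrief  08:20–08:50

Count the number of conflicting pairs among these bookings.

Sorted by start: Architecture Review, Research Debrief, Retrospective Debrief, Hiring Sync, Planning Debrief, Safety Review, Release Check-in, Onboarding Workshop.
Research Debrief starts after Architecture Review ends; Architecture Review is clear from here.
Retrospective Debrief starts after Research Debrief ends; Research Debrief is clear from here.
Hiring Sync starts after Retrospective Debrief ends; Retrospective Debrief is clear from here.
Planning Debrief starts after Hiring Sync ends; Hiring Sync is clear from here.
Safety Review starts after Planning Debrief ends; Planning Debrief is clear from here.
Release Check-in starts after Safety Review ends; Safety Review is clear from here.
Onboarding Workshop starts after Release Check-in ends.
No pair overlaps.

0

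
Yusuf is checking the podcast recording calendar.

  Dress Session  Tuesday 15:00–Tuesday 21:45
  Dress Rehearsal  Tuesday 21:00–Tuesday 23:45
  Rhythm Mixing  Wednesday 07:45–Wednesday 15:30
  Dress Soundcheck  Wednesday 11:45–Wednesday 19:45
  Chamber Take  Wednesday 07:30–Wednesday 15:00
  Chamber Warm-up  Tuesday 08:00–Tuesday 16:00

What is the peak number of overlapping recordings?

3

Sort all start/end points and keep a running count:
Tuesday 08:00 start Chamber Warm-up → 1
Tuesday 15:00 start Dress Session → 2
Tuesday 16:00 end Chamber Warm-up → 1
Tuesday 21:00 start Dress Rehearsal → 2
Tuesday 21:45 end Dress Session → 1
Tuesday 23:45 end Dress Rehearsal → 0
Wednesday 07:30 start Chamber Take → 1
Wednesday 07:45 start Rhythm Mixing → 2
Wednesday 11:45 start Dress Soundcheck → 3
Wednesday 15:00 end Chamber Take → 2
Wednesday 15:30 end Rhythm Mixing → 1
Wednesday 19:45 end Dress Soundcheck → 0
Peak is 3, at Wednesday 11:45 (Chamber Take, Dress Soundcheck, Rhythm Mixing).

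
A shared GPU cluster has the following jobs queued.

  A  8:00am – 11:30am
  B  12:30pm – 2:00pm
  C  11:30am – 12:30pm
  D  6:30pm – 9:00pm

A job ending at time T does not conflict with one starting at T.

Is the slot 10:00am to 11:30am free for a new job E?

A: starts 8:00am before E ends 11:30am, and ends 11:30am after E starts 10:00am → overlap.
C: starts 11:30am at or after E ends 11:30am → clear.
B: starts 12:30pm at or after E ends 11:30am → clear.
D: starts 6:30pm at or after E ends 11:30am → clear.
E overlaps A.

No — it overlaps A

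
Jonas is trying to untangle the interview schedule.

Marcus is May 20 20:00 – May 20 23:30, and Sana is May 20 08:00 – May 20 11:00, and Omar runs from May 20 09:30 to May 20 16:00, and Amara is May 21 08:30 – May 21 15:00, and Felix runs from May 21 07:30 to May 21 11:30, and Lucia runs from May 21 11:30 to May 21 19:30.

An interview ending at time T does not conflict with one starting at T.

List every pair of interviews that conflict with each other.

Amara & Felix, Amara & Lucia, Omar & Sana

Sorted by start: Sana, Omar, Marcus, Felix, Amara, Lucia.
Omar starts before Sana ends → Sana and Omar overlap.
Marcus starts after Sana ends, so Sana has no further overlaps.
Marcus starts after Omar ends, so Omar has no further overlaps.
Felix starts after Marcus ends, so Marcus has no further overlaps.
Amara starts before Felix ends → Felix and Amara overlap.
Lucia starts exactly when Felix ends (back-to-back, no overlap).
Lucia starts before Amara ends → Amara and Lucia overlap.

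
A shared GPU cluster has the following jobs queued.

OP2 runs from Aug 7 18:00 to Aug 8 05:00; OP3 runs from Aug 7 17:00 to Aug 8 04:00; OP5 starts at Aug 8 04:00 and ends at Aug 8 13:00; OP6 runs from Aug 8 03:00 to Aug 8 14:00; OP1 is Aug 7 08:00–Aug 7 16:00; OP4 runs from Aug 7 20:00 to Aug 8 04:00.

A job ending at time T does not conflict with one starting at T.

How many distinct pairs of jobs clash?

8

Sorted by start: OP1, OP3, OP2, OP4, OP6, OP5.
OP3 starts after OP1 ends, so nothing later overlaps OP1 either.
OP2 starts before OP3 ends → OP3 and OP2 overlap.
OP4 starts before OP3 ends → OP3 and OP4 overlap.
OP6 starts before OP3 ends → OP3 and OP6 overlap.
OP5 starts exactly when OP3 ends (back-to-back, no overlap).
OP4 starts before OP2 ends → OP2 and OP4 overlap.
OP6 starts before OP2 ends → OP2 and OP6 overlap.
OP5 starts before OP2 ends → OP2 and OP5 overlap.
OP6 starts before OP4 ends → OP4 and OP6 overlap.
OP5 starts exactly when OP4 ends (back-to-back, no overlap).
OP5 starts before OP6 ends → OP6 and OP5 overlap.
Overlapping pairs: OP2 & OP3, OP2 & OP4, OP2 & OP5, OP2 & OP6, OP3 & OP4, OP3 & OP6, OP4 & OP6, OP5 & OP6 — 8 in total.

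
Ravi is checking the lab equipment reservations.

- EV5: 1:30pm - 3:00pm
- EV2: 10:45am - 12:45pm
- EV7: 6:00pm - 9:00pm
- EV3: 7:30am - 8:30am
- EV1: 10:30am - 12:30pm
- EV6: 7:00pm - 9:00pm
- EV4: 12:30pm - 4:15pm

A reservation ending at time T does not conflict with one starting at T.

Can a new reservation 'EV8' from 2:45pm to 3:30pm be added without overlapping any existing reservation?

No — it overlaps EV4, EV5

EV3: ends 8:30am at or before EV8 starts 2:45pm → clear.
EV1: ends 12:30pm at or before EV8 starts 2:45pm → clear.
EV2: ends 12:45pm at or before EV8 starts 2:45pm → clear.
EV4: starts 12:30pm before EV8 ends 3:30pm, and ends 4:15pm after EV8 starts 2:45pm → overlap.
EV5: starts 1:30pm before EV8 ends 3:30pm, and ends 3:00pm after EV8 starts 2:45pm → overlap.
EV7: starts 6:00pm at or after EV8 ends 3:30pm → clear.
EV6: starts 7:00pm at or after EV8 ends 3:30pm → clear.
EV8 overlaps EV4, EV5.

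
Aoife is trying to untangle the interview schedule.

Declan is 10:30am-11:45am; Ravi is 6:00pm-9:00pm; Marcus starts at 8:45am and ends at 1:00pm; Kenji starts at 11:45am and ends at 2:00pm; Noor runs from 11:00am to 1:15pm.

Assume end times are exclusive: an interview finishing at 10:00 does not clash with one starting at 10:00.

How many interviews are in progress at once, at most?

Walk through starts and ends in time order (an end at T is processed before a start at T):
8:45am start Marcus → 1
10:30am start Declan → 2
11:00am start Noor → 3
11:45am end Declan → 2
11:45am start Kenji → 3
1:00pm end Marcus → 2
1:15pm end Noor → 1
2:00pm end Kenji → 0
6:00pm start Ravi → 1
9:00pm end Ravi → 0
Peak is 3, at 11:00am (Declan, Marcus, Noor).

3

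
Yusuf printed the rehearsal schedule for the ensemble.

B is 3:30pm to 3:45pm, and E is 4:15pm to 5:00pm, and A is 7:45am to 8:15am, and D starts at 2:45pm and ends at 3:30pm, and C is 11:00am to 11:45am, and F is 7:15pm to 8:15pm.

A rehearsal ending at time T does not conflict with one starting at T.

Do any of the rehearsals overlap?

No

Check each pair: they overlap iff neither finishes before the other starts.
Sorted by start: A, C, D, B, E, F.
C starts after A ends; A is clear from here.
D starts after C ends; C is clear from here.
B starts exactly when D ends (back-to-back, no overlap); D is clear from here.
E starts after B ends; B is clear from here.
F starts after E ends.
Every pair is clear; the schedule has no overlaps.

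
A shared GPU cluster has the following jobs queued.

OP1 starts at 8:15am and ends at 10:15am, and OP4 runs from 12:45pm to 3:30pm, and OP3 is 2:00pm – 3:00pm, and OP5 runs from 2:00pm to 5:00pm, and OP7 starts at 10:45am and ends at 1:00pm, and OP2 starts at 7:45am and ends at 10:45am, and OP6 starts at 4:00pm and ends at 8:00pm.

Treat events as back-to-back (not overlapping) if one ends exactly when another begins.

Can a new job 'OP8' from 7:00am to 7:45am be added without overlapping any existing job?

Yes — the slot is free

OP2: starts 7:45am at or after OP8 ends 7:45am → clear.
OP1: starts 8:15am at or after OP8 ends 7:45am → clear.
OP7: starts 10:45am at or after OP8 ends 7:45am → clear.
OP4: starts 12:45pm at or after OP8 ends 7:45am → clear.
OP3: starts 2:00pm at or after OP8 ends 7:45am → clear.
OP5: starts 2:00pm at or after OP8 ends 7:45am → clear.
OP6: starts 4:00pm at or after OP8 ends 7:45am → clear.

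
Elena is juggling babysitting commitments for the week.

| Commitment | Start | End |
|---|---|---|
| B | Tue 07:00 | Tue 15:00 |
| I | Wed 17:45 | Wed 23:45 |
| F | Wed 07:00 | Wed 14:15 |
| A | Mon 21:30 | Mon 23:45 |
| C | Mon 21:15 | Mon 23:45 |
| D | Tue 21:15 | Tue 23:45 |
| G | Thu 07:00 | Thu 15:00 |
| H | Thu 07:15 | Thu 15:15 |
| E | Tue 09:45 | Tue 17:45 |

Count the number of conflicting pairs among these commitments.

Sorted by start: C, A, B, E, D, F, I, G, H.
A starts before C ends → C and A overlap.
B starts after C ends — done with C.
B starts after A ends — done with A.
E starts before B ends → B and E overlap.
D starts after B ends — done with B.
D starts after E ends — done with E.
F starts after D ends — done with D.
I starts after F ends — done with F.
G starts after I ends — done with I.
H starts before G ends → G and H overlap.
Overlapping pairs: A & C, B & E, G & H — 3 in total.

3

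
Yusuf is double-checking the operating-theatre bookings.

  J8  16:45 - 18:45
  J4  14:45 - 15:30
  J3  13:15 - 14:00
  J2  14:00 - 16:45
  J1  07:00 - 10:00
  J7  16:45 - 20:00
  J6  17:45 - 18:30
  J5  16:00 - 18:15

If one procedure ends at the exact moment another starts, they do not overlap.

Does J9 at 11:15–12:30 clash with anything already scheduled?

No — it doesn't clash with anything

J1: ends 10:00 at or before J9 starts 11:15 → clear.
J3: starts 13:15 at or after J9 ends 12:30 → clear.
J2: starts 14:00 at or after J9 ends 12:30 → clear.
J4: starts 14:45 at or after J9 ends 12:30 → clear.
J5: starts 16:00 at or after J9 ends 12:30 → clear.
J7: starts 16:45 at or after J9 ends 12:30 → clear.
J8: starts 16:45 at or after J9 ends 12:30 → clear.
J6: starts 17:45 at or after J9 ends 12:30 → clear.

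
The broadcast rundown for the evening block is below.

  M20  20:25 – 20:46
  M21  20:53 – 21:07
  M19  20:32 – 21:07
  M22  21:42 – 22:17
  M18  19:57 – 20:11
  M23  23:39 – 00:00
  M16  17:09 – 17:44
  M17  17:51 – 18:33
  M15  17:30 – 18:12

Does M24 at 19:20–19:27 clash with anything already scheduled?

No — it doesn't clash with anything

M16: ends 17:44 at or before M24 starts 19:20 → clear.
M15: ends 18:12 at or before M24 starts 19:20 → clear.
M17: ends 18:33 at or before M24 starts 19:20 → clear.
M18: starts 19:57 at or after M24 ends 19:27 → clear.
M20: starts 20:25 at or after M24 ends 19:27 → clear.
M19: starts 20:32 at or after M24 ends 19:27 → clear.
M21: starts 20:53 at or after M24 ends 19:27 → clear.
M22: starts 21:42 at or after M24 ends 19:27 → clear.
M23: starts 23:39 at or after M24 ends 19:27 → clear.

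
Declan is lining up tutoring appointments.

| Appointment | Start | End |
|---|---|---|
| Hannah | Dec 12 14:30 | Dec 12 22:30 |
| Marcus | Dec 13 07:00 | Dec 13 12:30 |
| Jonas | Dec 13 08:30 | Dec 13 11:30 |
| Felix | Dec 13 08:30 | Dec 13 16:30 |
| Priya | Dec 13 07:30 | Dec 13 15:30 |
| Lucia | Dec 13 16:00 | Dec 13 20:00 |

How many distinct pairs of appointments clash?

7

Sorted by start: Hannah, Marcus, Priya, Felix, Jonas, Lucia.
Marcus starts after Hannah ends, so Hannah has no further overlaps.
Priya starts before Marcus ends → Marcus and Priya overlap.
Felix starts before Marcus ends → Marcus and Felix overlap.
Jonas starts before Marcus ends → Marcus and Jonas overlap.
Lucia starts after Marcus ends.
Felix starts before Priya ends → Priya and Felix overlap.
Jonas starts before Priya ends → Priya and Jonas overlap.
Lucia starts after Priya ends.
Jonas starts before Felix ends → Felix and Jonas overlap.
Lucia starts before Felix ends → Felix and Lucia overlap.
Lucia starts after Jonas ends.
Overlapping pairs: Felix & Jonas, Felix & Lucia, Felix & Marcus, Felix & Priya, Jonas & Marcus, Jonas & Priya, Marcus & Priya — 7 in total.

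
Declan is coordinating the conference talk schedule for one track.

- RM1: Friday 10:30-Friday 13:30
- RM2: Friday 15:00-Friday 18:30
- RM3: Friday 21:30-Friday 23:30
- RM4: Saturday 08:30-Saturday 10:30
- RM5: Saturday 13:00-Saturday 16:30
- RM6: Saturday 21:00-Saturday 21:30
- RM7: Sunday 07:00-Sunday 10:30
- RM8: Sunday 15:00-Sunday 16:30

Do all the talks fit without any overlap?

Sorted by start: RM1, RM2, RM3, RM4, RM5, RM6, RM7, RM8.
RM2 starts after RM1 ends, so nothing later overlaps RM1 either.
RM3 starts after RM2 ends, so nothing later overlaps RM2 either.
RM4 starts after RM3 ends, so nothing later overlaps RM3 either.
RM5 starts after RM4 ends, so nothing later overlaps RM4 either.
RM6 starts after RM5 ends, so nothing later overlaps RM5 either.
RM7 starts after RM6 ends, so nothing later overlaps RM6 either.
RM8 starts after RM7 ends.
Every pair is clear; the schedule has no overlaps.

Yes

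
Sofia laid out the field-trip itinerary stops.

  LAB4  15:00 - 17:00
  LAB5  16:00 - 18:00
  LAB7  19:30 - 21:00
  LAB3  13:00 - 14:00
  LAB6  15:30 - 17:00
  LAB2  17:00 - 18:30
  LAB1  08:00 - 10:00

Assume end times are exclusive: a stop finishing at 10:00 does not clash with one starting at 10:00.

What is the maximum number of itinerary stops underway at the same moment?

3

Sweep the timeline, counting +1 at each start and −1 at each end (ends before starts at a tie):
08:00 start LAB1 → 1
10:00 end LAB1 → 0
13:00 start LAB3 → 1
14:00 end LAB3 → 0
15:00 start LAB4 → 1
15:30 start LAB6 → 2
16:00 start LAB5 → 3
17:00 end LAB4 → 2
17:00 end LAB6 → 1
17:00 start LAB2 → 2
18:00 end LAB5 → 1
18:30 end LAB2 → 0
19:30 start LAB7 → 1
21:00 end LAB7 → 0
Peak is 3, at 16:00 (LAB4, LAB5, LAB6).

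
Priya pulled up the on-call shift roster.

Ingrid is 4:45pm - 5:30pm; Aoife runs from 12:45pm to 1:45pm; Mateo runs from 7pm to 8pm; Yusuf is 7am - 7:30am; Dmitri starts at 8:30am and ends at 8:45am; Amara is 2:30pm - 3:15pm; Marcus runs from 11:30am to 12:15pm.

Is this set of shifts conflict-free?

Check each pair: they overlap iff neither finishes before the other starts.
Sorted by start: Yusuf, Dmitri, Marcus, Aoife, Amara, Ingrid, Mateo.
Dmitri starts after Yusuf ends; Yusuf is clear from here.
Marcus starts after Dmitri ends; Dmitri is clear from here.
Aoife starts after Marcus ends; Marcus is clear from here.
Amara starts after Aoife ends; Aoife is clear from here.
Ingrid starts after Amara ends; Amara is clear from here.
Mateo starts after Ingrid ends.
Every pair is clear; the schedule has no overlaps.

Yes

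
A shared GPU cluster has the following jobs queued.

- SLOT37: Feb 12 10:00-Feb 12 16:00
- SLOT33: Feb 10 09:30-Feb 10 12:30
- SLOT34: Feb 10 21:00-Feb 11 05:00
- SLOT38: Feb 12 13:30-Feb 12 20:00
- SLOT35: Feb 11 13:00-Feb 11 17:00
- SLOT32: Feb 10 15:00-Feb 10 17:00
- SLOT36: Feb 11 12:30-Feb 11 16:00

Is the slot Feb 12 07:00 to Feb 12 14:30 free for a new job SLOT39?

No — it overlaps SLOT37, SLOT38

SLOT33: ends Feb 10 12:30 at or before SLOT39 starts Feb 12 07:00 → clear.
SLOT32: ends Feb 10 17:00 at or before SLOT39 starts Feb 12 07:00 → clear.
SLOT34: ends Feb 11 05:00 at or before SLOT39 starts Feb 12 07:00 → clear.
SLOT36: ends Feb 11 16:00 at or before SLOT39 starts Feb 12 07:00 → clear.
SLOT35: ends Feb 11 17:00 at or before SLOT39 starts Feb 12 07:00 → clear.
SLOT37: starts Feb 12 10:00 before SLOT39 ends Feb 12 14:30, and ends Feb 12 16:00 after SLOT39 starts Feb 12 07:00 → overlap.
SLOT38: starts Feb 12 13:30 before SLOT39 ends Feb 12 14:30, and ends Feb 12 20:00 after SLOT39 starts Feb 12 07:00 → overlap.
SLOT39 overlaps SLOT37, SLOT38.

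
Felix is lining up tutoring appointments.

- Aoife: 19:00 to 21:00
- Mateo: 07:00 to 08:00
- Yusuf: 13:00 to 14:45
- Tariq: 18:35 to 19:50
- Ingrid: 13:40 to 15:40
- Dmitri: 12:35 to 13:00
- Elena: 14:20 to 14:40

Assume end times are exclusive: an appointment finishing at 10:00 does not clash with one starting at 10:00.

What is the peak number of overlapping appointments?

Sweep the timeline, counting +1 at each start and −1 at each end (ends before starts at a tie):
07:00 start Mateo → 1
08:00 end Mateo → 0
12:35 start Dmitri → 1
13:00 end Dmitri → 0
13:00 start Yusuf → 1
13:40 start Ingrid → 2
14:20 start Elena → 3
14:40 end Elena → 2
14:45 end Yusuf → 1
15:40 end Ingrid → 0
18:35 start Tariq → 1
19:00 start Aoife → 2
19:50 end Tariq → 1
21:00 end Aoife → 0
Peak is 3, at 14:20 (Elena, Ingrid, Yusuf).

3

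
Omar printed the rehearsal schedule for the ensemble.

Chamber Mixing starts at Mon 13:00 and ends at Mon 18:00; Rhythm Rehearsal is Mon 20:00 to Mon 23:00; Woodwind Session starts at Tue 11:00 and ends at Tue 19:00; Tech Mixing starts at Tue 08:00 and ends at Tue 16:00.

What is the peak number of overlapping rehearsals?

2

Sort all start/end points and keep a running count:
Mon 13:00 start Chamber Mixing → 1
Mon 18:00 end Chamber Mixing → 0
Mon 20:00 start Rhythm Rehearsal → 1
Mon 23:00 end Rhythm Rehearsal → 0
Tue 08:00 start Tech Mixing → 1
Tue 11:00 start Woodwind Session → 2
Tue 16:00 end Tech Mixing → 1
Tue 19:00 end Woodwind Session → 0
Peak is 2, at Tue 11:00 (Tech Mixing, Woodwind Session).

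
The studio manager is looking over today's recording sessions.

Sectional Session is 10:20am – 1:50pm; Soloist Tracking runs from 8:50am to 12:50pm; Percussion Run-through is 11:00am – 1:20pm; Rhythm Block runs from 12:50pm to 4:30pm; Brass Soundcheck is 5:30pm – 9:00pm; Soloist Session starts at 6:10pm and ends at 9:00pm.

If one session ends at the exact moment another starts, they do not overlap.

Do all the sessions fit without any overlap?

No

Sorted by start: Soloist Tracking, Sectional Session, Percussion Run-through, Rhythm Block, Brass Soundcheck, Soloist Session.
Sectional Session starts before Soloist Tracking ends → Soloist Tracking and Sectional Session overlap.
That's a conflict, so the schedule is not conflict-free.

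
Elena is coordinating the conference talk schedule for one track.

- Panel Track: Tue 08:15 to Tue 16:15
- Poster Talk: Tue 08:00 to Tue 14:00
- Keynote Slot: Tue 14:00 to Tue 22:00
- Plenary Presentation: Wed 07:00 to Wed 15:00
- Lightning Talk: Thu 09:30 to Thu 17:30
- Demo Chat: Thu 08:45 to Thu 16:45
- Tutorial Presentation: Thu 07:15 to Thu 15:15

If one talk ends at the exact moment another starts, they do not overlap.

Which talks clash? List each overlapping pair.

Demo Chat & Lightning Talk, Demo Chat & Tutorial Presentation, Keynote Slot & Panel Track, Lightning Talk & Tutorial Presentation, Panel Track & Poster Talk

Sorted by start: Poster Talk, Panel Track, Keynote Slot, Plenary Presentation, Tutorial Presentation, Demo Chat, Lightning Talk.
Panel Track starts before Poster Talk ends → Poster Talk and Panel Track overlap.
Keynote Slot starts exactly when Poster Talk ends (back-to-back, no overlap), so Poster Talk has no further overlaps.
Keynote Slot starts before Panel Track ends → Panel Track and Keynote Slot overlap.
Plenary Presentation starts after Panel Track ends, so Panel Track has no further overlaps.
Plenary Presentation starts after Keynote Slot ends, so Keynote Slot has no further overlaps.
Tutorial Presentation starts after Plenary Presentation ends, so Plenary Presentation has no further overlaps.
Demo Chat starts before Tutorial Presentation ends → Tutorial Presentation and Demo Chat overlap.
Lightning Talk starts before Tutorial Presentation ends → Tutorial Presentation and Lightning Talk overlap.
Lightning Talk starts before Demo Chat ends → Demo Chat and Lightning Talk overlap.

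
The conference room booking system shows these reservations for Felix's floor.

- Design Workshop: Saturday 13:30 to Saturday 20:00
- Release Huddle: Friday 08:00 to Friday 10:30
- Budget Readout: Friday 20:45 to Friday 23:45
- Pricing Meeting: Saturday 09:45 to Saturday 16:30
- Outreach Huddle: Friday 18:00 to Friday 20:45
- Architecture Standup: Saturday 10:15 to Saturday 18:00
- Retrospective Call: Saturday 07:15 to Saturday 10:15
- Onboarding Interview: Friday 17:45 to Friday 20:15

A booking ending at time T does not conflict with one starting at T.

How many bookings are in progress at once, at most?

3

Sort all start/end points and keep a running count:
Friday 08:00 start Release Huddle → 1
Friday 10:30 end Release Huddle → 0
Friday 17:45 start Onboarding Interview → 1
Friday 18:00 start Outreach Huddle → 2
Friday 20:15 end Onboarding Interview → 1
Friday 20:45 end Outreach Huddle → 0
Friday 20:45 start Budget Readout → 1
Friday 23:45 end Budget Readout → 0
Saturday 07:15 start Retrospective Call → 1
Saturday 09:45 start Pricing Meeting → 2
Saturday 10:15 end Retrospective Call → 1
Saturday 10:15 start Architecture Standup → 2
Saturday 13:30 start Design Workshop → 3
Saturday 16:30 end Pricing Meeting → 2
Saturday 18:00 end Architecture Standup → 1
Saturday 20:00 end Design Workshop → 0
Peak is 3, at Saturday 13:30 (Architecture Standup, Design Workshop, Pricing Meeting).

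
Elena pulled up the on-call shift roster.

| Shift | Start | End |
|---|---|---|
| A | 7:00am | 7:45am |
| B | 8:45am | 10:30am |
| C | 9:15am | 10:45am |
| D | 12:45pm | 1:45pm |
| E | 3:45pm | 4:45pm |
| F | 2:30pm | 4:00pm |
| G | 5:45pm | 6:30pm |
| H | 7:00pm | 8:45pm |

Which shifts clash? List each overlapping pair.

Sorted by start: A, B, C, D, F, E, G, H.
B starts after A ends, so nothing later overlaps A either.
C starts before B ends → B and C overlap.
D starts after B ends, so nothing later overlaps B either.
D starts after C ends, so nothing later overlaps C either.
F starts after D ends, so nothing later overlaps D either.
E starts before F ends → F and E overlap.
G starts after F ends, so nothing later overlaps F either.
G starts after E ends, so nothing later overlaps E either.
H starts after G ends.

B & C, E & F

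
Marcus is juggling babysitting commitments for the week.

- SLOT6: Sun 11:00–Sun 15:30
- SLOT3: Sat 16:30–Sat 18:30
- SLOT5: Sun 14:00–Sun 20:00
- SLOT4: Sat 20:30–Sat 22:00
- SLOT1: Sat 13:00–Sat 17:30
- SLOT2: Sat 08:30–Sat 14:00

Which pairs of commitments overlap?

SLOT1 & SLOT2, SLOT1 & SLOT3, SLOT5 & SLOT6

Two intervals overlap when each starts before the other ends.
Sorted by start: SLOT2, SLOT1, SLOT3, SLOT4, SLOT6, SLOT5.
SLOT1 starts before SLOT2 ends → SLOT2 and SLOT1 overlap.
SLOT3 starts after SLOT2 ends, so SLOT2 has no further overlaps.
SLOT3 starts before SLOT1 ends → SLOT1 and SLOT3 overlap.
SLOT4 starts after SLOT1 ends, so SLOT1 has no further overlaps.
SLOT4 starts after SLOT3 ends, so SLOT3 has no further overlaps.
SLOT6 starts after SLOT4 ends, so SLOT4 has no further overlaps.
SLOT5 starts before SLOT6 ends → SLOT6 and SLOT5 overlap.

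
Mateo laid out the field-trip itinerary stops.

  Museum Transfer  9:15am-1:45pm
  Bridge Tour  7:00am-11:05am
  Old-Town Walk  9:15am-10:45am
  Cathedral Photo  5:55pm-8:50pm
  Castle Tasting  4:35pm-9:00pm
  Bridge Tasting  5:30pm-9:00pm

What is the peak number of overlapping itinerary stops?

3

Sweep the timeline, counting +1 at each start and −1 at each end (ends before starts at a tie):
7:00am start Bridge Tour → 1
9:15am start Museum Transfer → 2
9:15am start Old-Town Walk → 3
10:45am end Old-Town Walk → 2
11:05am end Bridge Tour → 1
1:45pm end Museum Transfer → 0
4:35pm start Castle Tasting → 1
5:30pm start Bridge Tasting → 2
5:55pm start Cathedral Photo → 3
8:50pm end Cathedral Photo → 2
9:00pm end Bridge Tasting → 1
9:00pm end Castle Tasting → 0
Peak is 3, at 9:15am (Bridge Tour, Museum Transfer, Old-Town Walk).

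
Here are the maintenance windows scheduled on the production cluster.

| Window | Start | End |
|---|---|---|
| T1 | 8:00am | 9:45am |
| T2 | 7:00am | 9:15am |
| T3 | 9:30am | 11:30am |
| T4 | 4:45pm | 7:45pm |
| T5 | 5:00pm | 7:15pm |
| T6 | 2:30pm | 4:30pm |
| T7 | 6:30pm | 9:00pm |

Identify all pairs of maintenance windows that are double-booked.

T1 & T2, T1 & T3, T4 & T5, T4 & T7, T5 & T7

Check each pair: they overlap iff neither finishes before the other starts.
Sorted by start: T2, T1, T3, T6, T4, T5, T7.
T1 starts before T2 ends → T2 and T1 overlap.
T3 starts after T2 ends, so nothing later overlaps T2 either.
T3 starts before T1 ends → T1 and T3 overlap.
T6 starts after T1 ends, so nothing later overlaps T1 either.
T6 starts after T3 ends, so nothing later overlaps T3 either.
T4 starts after T6 ends, so nothing later overlaps T6 either.
T5 starts before T4 ends → T4 and T5 overlap.
T7 starts before T4 ends → T4 and T7 overlap.
T7 starts before T5 ends → T5 and T7 overlap.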